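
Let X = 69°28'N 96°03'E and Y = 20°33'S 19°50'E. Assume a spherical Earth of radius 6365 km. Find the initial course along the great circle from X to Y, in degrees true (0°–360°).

249.9°

N = sin Δλ·cos φ₂ = -0.9094;  D = cos φ₁ sin φ₂ − sin φ₁ cos φ₂ cos Δλ = -0.3320
initial course = atan2(N, D) = 249.94°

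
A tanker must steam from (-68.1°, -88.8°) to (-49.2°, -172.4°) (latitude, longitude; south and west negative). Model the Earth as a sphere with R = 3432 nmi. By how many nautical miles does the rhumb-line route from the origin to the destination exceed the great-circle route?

185 nmi

Great circle: cos σ = sin φ₁ sin φ₂ + cos φ₁ cos φ₂ cos Δλ,  σ = 0.7532 rad → d_gc = 2584.8 nmi
Rhumb line: Δψ = +0.6535, q = Δφ/Δψ = 0.5048, d_rh = R√(Δφ²+q²Δλ²) = 2769.7 nmi
Excess = 2769.7 − 2584.8 = 184.9 ≈ 185 nmi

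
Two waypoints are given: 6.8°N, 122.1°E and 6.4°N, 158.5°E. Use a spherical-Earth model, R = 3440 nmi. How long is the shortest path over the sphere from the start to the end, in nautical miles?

cos σ = sin φ₁ sin φ₂ + cos φ₁ cos φ₂ cos Δλ
      = sin(6.80°)sin(6.40°) + cos(6.80°)cos(6.40°)cos(36.40°) = 0.8074
σ = 36.153° → d = Rσ = 3440·0.63098 = 2171 nmi

2171 nmi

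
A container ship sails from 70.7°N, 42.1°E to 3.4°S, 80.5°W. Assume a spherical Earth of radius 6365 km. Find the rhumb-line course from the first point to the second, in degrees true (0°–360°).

229.4°

Meridional parts: M(φ₁)=+1.7718, M(φ₂)=-0.0594 → ΔM = -1.8311;  Δλ = -2.1398 rad
tan C = Δλ / ΔM = +1.1686 → C = 229.44°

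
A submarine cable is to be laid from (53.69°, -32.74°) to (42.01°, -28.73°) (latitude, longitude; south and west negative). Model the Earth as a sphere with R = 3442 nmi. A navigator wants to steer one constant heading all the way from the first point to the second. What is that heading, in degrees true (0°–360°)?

Meridional parts: M(φ₁)=+1.1150, M(φ₂)=+0.8094 → ΔM = -0.3056;  Δλ = +0.0700 rad
tan C = Δλ / ΔM = -0.2290 → C = 167.10°

167.1°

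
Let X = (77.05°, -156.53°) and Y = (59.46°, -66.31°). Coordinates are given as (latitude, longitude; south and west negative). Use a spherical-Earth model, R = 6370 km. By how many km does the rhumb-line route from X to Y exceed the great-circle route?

Great circle: cos σ = sin φ₁ sin φ₂ + cos φ₁ cos φ₂ cos Δλ,  σ = 0.5755 rad → d_gc = 3665.8 km
Rhumb line: Δψ = -0.8777, q = Δφ/Δψ = 0.3498, d_rh = R√(Δφ²+q²Δλ²) = 4016.5 km
Excess = 4016.5 − 3665.8 = 350.7 ≈ 351 km

351 km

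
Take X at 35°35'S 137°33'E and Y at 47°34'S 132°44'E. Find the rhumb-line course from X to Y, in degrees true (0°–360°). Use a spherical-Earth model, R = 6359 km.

196.7°

Meridional parts: M(φ₁)=-0.6653, M(φ₂)=-0.9462 → ΔM = -0.2809;  Δλ = -0.0841 rad
tan C = Δλ / ΔM = +0.2993 → C = 196.66°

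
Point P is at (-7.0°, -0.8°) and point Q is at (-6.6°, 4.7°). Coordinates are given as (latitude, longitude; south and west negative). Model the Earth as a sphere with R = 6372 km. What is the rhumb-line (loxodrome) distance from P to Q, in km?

609 km

Rhumb course C = atan2(Δλ, Δψ) with Δψ = ln[tan(π/4+φ₂/2)/tan(π/4+φ₁/2)] = +0.0070, Δλ = +0.0960 → C = 85.81°
d = R·|Δφ| / |cos C| = 6372·0.00698 / 0.07305 = 609 km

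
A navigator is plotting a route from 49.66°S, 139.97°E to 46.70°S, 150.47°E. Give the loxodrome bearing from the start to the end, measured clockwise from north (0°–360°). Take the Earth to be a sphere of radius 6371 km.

Δψ = ln[tan(π/4+φ₂/2)/tan(π/4+φ₁/2)] = +0.0775
Δλ = +0.1833 rad (taken the short way round)
course = atan2(Δλ, Δψ) = 67.07°

67.1°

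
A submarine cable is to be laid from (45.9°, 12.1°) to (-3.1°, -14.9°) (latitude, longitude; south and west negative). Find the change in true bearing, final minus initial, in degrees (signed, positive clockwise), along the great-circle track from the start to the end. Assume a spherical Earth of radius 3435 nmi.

-11.0°

Initial bearing θ₁ = atan2(sin Δλ cos φ₂, cos φ₁ sin φ₂ − sin φ₁ cos φ₂ cos Δλ) = 213.82°
Final bearing θ₂ = (initial bearing from the destination back to the start) + 180° = 202.83°
Δθ = θ₂ − θ₁ = -11.0°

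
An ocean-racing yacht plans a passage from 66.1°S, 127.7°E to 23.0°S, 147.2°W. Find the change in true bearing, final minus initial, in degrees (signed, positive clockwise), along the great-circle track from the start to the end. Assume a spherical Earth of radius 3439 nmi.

-69.4°

Initial bearing θ₁ = atan2(sin Δλ cos φ₂, cos φ₁ sin φ₂ − sin φ₁ cos φ₂ cos Δλ) = 95.38°
Final bearing θ₂ = (initial bearing from the destination back to the start) + 180° = 25.99°
Δθ = θ₂ − θ₁ = -69.4°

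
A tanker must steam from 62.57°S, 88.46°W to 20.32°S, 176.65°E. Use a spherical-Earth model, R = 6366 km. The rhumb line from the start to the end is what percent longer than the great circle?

6.4%

Great circle: σ = 1.2960 rad → d_gc = Rσ = 8250.0 km
Rhumb: Δφ = +0.7374, Δλ = -1.6561, Δψ = +1.0480, q = Δφ/Δψ = 0.7036 → d_rh = R√(Δφ²+q²Δλ²) = 8778.6 km
Excess = (8778.6 − 8250.0) / 8250.0 = 528.6 / 8250.0 = 6.41% ≈ 6.4%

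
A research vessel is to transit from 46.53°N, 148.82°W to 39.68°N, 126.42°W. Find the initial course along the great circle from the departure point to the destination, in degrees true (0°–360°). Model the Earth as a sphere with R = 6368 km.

104.7°

N = sin Δλ·cos φ₂ = +0.2933;  D = cos φ₁ sin φ₂ − sin φ₁ cos φ₂ cos Δλ = -0.0771
initial course = atan2(N, D) = 104.73°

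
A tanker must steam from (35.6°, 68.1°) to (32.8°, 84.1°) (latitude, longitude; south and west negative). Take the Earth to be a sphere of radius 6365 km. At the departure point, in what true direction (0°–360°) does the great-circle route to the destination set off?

97.4°

θ = atan2( sin Δλ·cos φ₂ ,  cos φ₁ sin φ₂ − sin φ₁ cos φ₂ cos Δλ )
  = atan2(+0.2317, -0.0299) = 97.35°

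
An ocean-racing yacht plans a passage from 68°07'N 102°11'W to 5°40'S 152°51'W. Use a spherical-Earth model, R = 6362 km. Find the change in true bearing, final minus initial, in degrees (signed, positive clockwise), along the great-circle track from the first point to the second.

Initial bearing θ₁ = atan2(sin Δλ cos φ₂, cos φ₁ sin φ₂ − sin φ₁ cos φ₂ cos Δλ) = 231.05°
Final bearing θ₂ = (initial bearing from the destination back to the start) + 180° = 196.94°
Δθ = θ₂ − θ₁ = -34.1°

-34.1°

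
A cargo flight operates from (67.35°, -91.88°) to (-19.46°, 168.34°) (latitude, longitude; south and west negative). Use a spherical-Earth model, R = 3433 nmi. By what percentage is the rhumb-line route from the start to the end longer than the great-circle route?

4.1%

Great circle: σ = 1.9489 rad → d_gc = Rσ = 6690.5 nmi
Rhumb: Δφ = -1.5151, Δλ = -1.7415, Δψ = -1.9544, q = Δφ/Δψ = 0.7752 → d_rh = R√(Δφ²+q²Δλ²) = 6966.7 nmi
Excess = (6966.7 − 6690.5) / 6690.5 = 276.2 / 6690.5 = 4.13% ≈ 4.1%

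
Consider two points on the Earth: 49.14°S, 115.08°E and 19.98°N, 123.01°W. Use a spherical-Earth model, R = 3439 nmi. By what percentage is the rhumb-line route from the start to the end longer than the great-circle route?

Great circle: σ = 2.1937 rad → d_gc = Rσ = 7544.2 nmi
Rhumb: Δφ = +1.2064, Δλ = +2.1277, Δψ = +1.3435, q = Δφ/Δψ = 0.8979 → d_rh = R√(Δφ²+q²Δλ²) = 7770.4 nmi
Excess = (7770.4 − 7544.2) / 7544.2 = 226.2 / 7544.2 = 3.00% ≈ 3.0%

3.0%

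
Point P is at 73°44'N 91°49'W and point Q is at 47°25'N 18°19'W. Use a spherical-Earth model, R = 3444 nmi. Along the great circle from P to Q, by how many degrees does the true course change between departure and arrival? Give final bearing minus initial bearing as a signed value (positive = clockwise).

+67.5°

Initial bearing θ₁ = atan2(sin Δλ cos φ₂, cos φ₁ sin φ₂ − sin φ₁ cos φ₂ cos Δλ) = 88.08°
Final bearing θ₂ = (initial bearing from the destination back to the start) + 180° = 155.56°
Δθ = θ₂ − θ₁ = +67.5°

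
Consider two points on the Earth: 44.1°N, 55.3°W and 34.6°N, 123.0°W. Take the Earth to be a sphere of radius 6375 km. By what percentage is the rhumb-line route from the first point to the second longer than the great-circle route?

2.6%

Great circle: σ = 0.9027 rad → d_gc = Rσ = 5754.9 km
Rhumb: Δφ = -0.1658, Δλ = -1.1816, Δψ = -0.2150, q = Δφ/Δψ = 0.7712 → d_rh = R√(Δφ²+q²Δλ²) = 5904.6 km
Excess = (5904.6 − 5754.9) / 5754.9 = 149.7 / 5754.9 = 2.60% ≈ 2.6%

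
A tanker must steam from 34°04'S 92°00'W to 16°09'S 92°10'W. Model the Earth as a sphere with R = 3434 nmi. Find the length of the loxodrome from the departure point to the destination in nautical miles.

Rhumb course C = atan2(Δλ, Δψ) with Δψ = ln[tan(π/4+φ₂/2)/tan(π/4+φ₁/2)] = +0.3474, Δλ = -0.0029 → C = 359.52°
d = R·|Δφ| / |cos C| = 3434·0.31270 / 0.99996 = 1074 nmi

1074 nmi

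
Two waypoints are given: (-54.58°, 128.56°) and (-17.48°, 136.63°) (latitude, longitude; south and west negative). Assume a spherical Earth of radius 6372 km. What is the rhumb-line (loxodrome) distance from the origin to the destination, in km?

Rhumb course C = atan2(Δλ, Δψ) with Δψ = ln[tan(π/4+φ₂/2)/tan(π/4+φ₁/2)] = +0.8316, Δλ = +0.1408 → C = 9.61°
d = R·|Δφ| / |cos C| = 6372·0.64752 / 0.98596 = 4185 km

4185 km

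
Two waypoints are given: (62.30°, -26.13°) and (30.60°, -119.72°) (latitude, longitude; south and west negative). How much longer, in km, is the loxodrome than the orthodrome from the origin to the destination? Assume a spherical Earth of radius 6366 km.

510 km

Great circle: cos σ = sin φ₁ sin φ₂ + cos φ₁ cos φ₂ cos Δλ,  σ = 1.1311 rad → d_gc = 7200.7 km
Rhumb line: Δψ = -0.8388, q = Δφ/Δψ = 0.6596, d_rh = R√(Δφ²+q²Δλ²) = 7710.6 km
Excess = 7710.6 − 7200.7 = 509.9 ≈ 510 km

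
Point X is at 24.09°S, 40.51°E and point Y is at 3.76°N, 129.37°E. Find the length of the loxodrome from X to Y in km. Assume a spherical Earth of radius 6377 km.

10119 km

Rhumb course C = atan2(Δλ, Δψ) with Δψ = ln[tan(π/4+φ₂/2)/tan(π/4+φ₁/2)] = +0.4991, Δλ = +1.5509 → C = 72.16°
d = R·|Δφ| / |cos C| = 6377·0.48607 / 0.30633 = 10119 km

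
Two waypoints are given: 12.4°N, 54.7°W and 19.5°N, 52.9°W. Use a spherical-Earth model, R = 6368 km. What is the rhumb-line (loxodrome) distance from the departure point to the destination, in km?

812 km

Rhumb course C = atan2(Δλ, Δψ) with Δψ = ln[tan(π/4+φ₂/2)/tan(π/4+φ₁/2)] = +0.1290, Δλ = +0.0314 → C = 13.69°
d = R·|Δφ| / |cos C| = 6368·0.12392 / 0.97159 = 812 km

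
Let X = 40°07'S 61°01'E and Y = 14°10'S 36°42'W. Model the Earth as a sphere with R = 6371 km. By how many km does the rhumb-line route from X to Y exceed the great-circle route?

Great circle: cos σ = sin φ₁ sin φ₂ + cos φ₁ cos φ₂ cos Δλ,  σ = 1.5126 rad → d_gc = 9636.94 km
Rhumb line: Δψ = +0.5158, q = Δφ/Δψ = 0.8782, d_rh = R√(Δφ²+q²Δλ²) = 9968.42 km
Excess = 9968.42 − 9636.94 = 331.48 ≈ 331 km

331 km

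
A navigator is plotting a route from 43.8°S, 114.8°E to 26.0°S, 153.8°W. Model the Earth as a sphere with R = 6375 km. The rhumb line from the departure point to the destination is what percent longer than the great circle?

4.3%

Great circle: σ = 1.2791 rad → d_gc = Rσ = 8154.3 km
Rhumb: Δφ = +0.3107, Δλ = +1.5952, Δψ = +0.3818, q = Δφ/Δψ = 0.8136 → d_rh = R√(Δφ²+q²Δλ²) = 8507.7 km
Excess = (8507.7 − 8154.3) / 8154.3 = 353.4 / 8154.3 = 4.33% ≈ 4.3%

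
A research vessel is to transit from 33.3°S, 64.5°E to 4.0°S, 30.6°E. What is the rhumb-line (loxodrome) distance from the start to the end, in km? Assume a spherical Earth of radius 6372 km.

4800 km

Δψ = ln[tan(π/4+φ₂/2)/tan(π/4+φ₁/2)] = +0.5471;  Δφ = +0.5114 rad,  Δλ = -0.5917 rad
q = Δφ/Δψ = 0.9347
d = R·√(Δφ² + q²Δλ²) = 6372·0.75323 = 4800 km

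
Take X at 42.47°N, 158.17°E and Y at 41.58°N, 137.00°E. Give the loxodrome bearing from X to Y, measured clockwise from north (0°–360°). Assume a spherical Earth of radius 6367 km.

Δψ = ln[tan(π/4+φ₂/2)/tan(π/4+φ₁/2)] = -0.0209
Δλ = -0.3695 rad (taken the short way round)
course = atan2(Δλ, Δψ) = 266.76°

266.8°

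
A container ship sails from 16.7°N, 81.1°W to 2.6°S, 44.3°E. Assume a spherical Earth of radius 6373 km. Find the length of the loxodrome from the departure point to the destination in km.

13941 km

Rhumb course C = atan2(Δλ, Δψ) with Δψ = ln[tan(π/4+φ₂/2)/tan(π/4+φ₁/2)] = -0.3411, Δλ = +2.1886 → C = 98.86°
d = R·|Δφ| / |cos C| = 6373·0.33685 / 0.15398 = 13941 km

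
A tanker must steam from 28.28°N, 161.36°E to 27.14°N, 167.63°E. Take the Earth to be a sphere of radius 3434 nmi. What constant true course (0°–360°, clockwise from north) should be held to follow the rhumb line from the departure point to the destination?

101.6°

Δψ = ln[tan(π/4+φ₂/2)/tan(π/4+φ₁/2)] = -0.0225
Δλ = +0.1094 rad (taken the short way round)
course = atan2(Δλ, Δψ) = 101.61°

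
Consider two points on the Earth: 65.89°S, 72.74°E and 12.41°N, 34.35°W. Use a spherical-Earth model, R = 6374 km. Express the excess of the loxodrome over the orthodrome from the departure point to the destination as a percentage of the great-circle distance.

5.4%

Great circle: σ = 1.8896 rad → d_gc = Rσ = 12044.1 km
Rhumb: Δφ = +1.3666, Δλ = -1.8691, Δψ = +1.7621, q = Δφ/Δψ = 0.7755 → d_rh = R√(Δφ²+q²Δλ²) = 12698.0 km
Excess = (12698.0 − 12044.1) / 12044.1 = 653.9 / 12044.1 = 5.43% ≈ 5.4%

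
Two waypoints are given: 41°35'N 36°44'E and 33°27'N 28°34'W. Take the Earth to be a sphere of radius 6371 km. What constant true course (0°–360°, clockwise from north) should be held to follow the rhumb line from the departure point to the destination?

Meridional parts: M(φ₁)=+0.7994, M(φ₂)=+0.6201 → ΔM = -0.1793;  Δλ = -1.1397 rad
tan C = Δλ / ΔM = +6.3565 → C = 261.06°

261.1°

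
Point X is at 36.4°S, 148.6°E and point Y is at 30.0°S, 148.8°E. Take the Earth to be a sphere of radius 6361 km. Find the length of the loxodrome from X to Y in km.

711 km

Rhumb course C = atan2(Δλ, Δψ) with Δψ = ln[tan(π/4+φ₂/2)/tan(π/4+φ₁/2)] = +0.1336, Δλ = +0.0035 → C = 1.50°
d = R·|Δφ| / |cos C| = 6361·0.11170 / 0.99966 = 711 km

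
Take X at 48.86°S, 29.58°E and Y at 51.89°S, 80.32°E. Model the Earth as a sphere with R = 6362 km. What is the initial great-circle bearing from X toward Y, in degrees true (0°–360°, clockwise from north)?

115.1°

N = sin Δλ·cos φ₂ = +0.4779;  D = cos φ₁ sin φ₂ − sin φ₁ cos φ₂ cos Δλ = -0.2235
initial course = atan2(N, D) = 115.07°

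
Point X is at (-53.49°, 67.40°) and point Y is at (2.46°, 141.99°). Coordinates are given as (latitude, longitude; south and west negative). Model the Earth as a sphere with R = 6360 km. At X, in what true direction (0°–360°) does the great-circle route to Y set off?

76.1°

N = sin Δλ·cos φ₂ = +0.9632;  D = cos φ₁ sin φ₂ − sin φ₁ cos φ₂ cos Δλ = +0.2389
initial course = atan2(N, D) = 76.07°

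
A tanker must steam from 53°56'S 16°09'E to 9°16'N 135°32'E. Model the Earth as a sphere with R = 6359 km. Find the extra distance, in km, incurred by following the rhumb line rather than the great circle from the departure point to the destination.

Great circle: cos σ = sin φ₁ sin φ₂ + cos φ₁ cos φ₂ cos Δλ,  σ = 1.9990 rad → d_gc = 12711.8 km
Rhumb line: Δψ = +1.2846, q = Δφ/Δψ = 0.8586, d_rh = R√(Δφ²+q²Δλ²) = 13365.4 km
Excess = 13365.4 − 12711.8 = 653.6 ≈ 654 km

654 km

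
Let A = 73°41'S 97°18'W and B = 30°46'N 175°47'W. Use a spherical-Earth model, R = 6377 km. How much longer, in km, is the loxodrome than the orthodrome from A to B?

305 km

Great circle: cos σ = sin φ₁ sin φ₂ + cos φ₁ cos φ₂ cos Δλ,  σ = 2.0295 rad → d_gc = 12941.8 km
Rhumb line: Δψ = +2.5072, q = Δφ/Δψ = 0.7271, d_rh = R√(Δφ²+q²Δλ²) = 13247.1 km
Excess = 13247.1 − 12941.8 = 305.3 ≈ 305 km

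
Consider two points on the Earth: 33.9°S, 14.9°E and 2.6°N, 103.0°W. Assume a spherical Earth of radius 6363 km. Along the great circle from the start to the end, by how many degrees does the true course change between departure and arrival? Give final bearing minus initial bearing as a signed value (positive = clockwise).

+50.5°

At departure: θ₁ = atan2(sin Δλ cos φ₂, cos φ₁ sin φ₂ − sin φ₁ cos φ₂ cos Δλ) = 255.82°
At arrival: θ₂ = atan2(sin Δλ cos φ₁, −cos φ₂ sin φ₁ + sin φ₂ cos φ₁ cos Δλ) = 306.34°
Δθ = θ₂ − θ₁ = +50.5°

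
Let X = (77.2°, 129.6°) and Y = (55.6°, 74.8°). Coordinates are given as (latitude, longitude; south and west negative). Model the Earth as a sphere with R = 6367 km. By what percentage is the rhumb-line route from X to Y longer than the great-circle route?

Great circle: σ = 0.5017 rad → d_gc = Rσ = 3194.4 km
Rhumb: Δφ = -0.3770, Δλ = -0.9564, Δψ = -1.0151, q = Δφ/Δψ = 0.3714 → d_rh = R√(Δφ²+q²Δλ²) = 3297.9 km
Excess = (3297.9 − 3194.4) / 3194.4 = 103.5 / 3194.4 = 3.24% ≈ 3.2%

3.2%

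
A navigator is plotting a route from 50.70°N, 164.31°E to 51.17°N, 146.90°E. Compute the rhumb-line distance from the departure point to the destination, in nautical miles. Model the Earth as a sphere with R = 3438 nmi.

Δψ = ln[tan(π/4+φ₂/2)/tan(π/4+φ₁/2)] = +0.0130;  Δφ = +0.0082 rad,  Δλ = -0.3039 rad
q = Δφ/Δψ = 0.6302
d = R·√(Δφ² + q²Δλ²) = 3438·0.19167 = 659 nmi

659 nmi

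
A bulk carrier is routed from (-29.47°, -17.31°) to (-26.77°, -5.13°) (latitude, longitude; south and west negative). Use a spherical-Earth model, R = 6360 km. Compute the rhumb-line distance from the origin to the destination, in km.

Rhumb course C = atan2(Δλ, Δψ) with Δψ = ln[tan(π/4+φ₂/2)/tan(π/4+φ₁/2)] = +0.0534, Δλ = +0.2126 → C = 75.89°
d = R·|Δφ| / |cos C| = 6360·0.04712 / 0.24379 = 1229 km

1229 km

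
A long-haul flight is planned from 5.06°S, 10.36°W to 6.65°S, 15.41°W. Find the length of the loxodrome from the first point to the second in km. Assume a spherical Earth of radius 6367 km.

Rhumb course C = atan2(Δλ, Δψ) with Δψ = ln[tan(π/4+φ₂/2)/tan(π/4+φ₁/2)] = -0.0279, Δλ = -0.0881 → C = 252.44°
d = R·|Δφ| / |cos C| = 6367·0.02775 / 0.30176 = 586 km

586 km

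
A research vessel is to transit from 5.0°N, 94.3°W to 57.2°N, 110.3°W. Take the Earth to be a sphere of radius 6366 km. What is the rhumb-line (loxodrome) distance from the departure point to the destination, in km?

5973 km

Δψ = ln[tan(π/4+φ₂/2)/tan(π/4+φ₁/2)] = +1.1357;  Δφ = +0.9111 rad,  Δλ = -0.2793 rad
q = Δφ/Δψ = 0.8022
d = R·√(Δφ² + q²Δλ²) = 6366·0.93820 = 5973 km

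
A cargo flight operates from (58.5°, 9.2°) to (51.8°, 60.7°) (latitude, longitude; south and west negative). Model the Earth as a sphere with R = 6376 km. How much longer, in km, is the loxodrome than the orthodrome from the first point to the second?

Great circle: cos σ = sin φ₁ sin φ₂ + cos φ₁ cos φ₂ cos Δλ,  σ = 0.5132 rad → d_gc = 3271.9 km
Rhumb line: Δψ = -0.2052, q = Δφ/Δψ = 0.5698, d_rh = R√(Δφ²+q²Δλ²) = 3349.3 km
Excess = 3349.3 − 3271.9 = 77.4 ≈ 77 km

77 km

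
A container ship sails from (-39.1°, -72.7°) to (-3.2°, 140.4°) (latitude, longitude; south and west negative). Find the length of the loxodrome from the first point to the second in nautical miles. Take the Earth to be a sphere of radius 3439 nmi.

Rhumb course C = atan2(Δλ, Δψ) with Δψ = ln[tan(π/4+φ₂/2)/tan(π/4+φ₁/2)] = +0.6867, Δλ = -2.5639 → C = 284.99°
d = R·|Δφ| / |cos C| = 3439·0.62657 / 0.25870 = 8329 nmi

8329 nmi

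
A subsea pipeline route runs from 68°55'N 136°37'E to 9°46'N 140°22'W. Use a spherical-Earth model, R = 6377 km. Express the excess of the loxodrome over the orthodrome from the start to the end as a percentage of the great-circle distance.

4.6%

Great circle: σ = 1.3680 rad → d_gc = Rσ = 8723.9 km
Rhumb: Δφ = -1.0324, Δλ = +1.4489, Δψ = -1.5102, q = Δφ/Δψ = 0.6836 → d_rh = R√(Δφ²+q²Δλ²) = 9123.3 km
Excess = (9123.3 − 8723.9) / 8723.9 = 399.4 / 8723.9 = 4.58% ≈ 4.6%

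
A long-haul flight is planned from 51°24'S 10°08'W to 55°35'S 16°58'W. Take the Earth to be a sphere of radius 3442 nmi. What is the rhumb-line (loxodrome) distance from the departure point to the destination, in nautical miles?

350 nmi

Rhumb course C = atan2(Δλ, Δψ) with Δψ = ln[tan(π/4+φ₂/2)/tan(π/4+φ₁/2)] = -0.1229, Δλ = -0.1193 → C = 224.15°
d = R·|Δφ| / |cos C| = 3442·0.07301 / 0.71750 = 350 nmi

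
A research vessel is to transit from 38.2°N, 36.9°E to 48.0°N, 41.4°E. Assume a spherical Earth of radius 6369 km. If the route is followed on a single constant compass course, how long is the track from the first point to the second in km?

1149 km

Δψ = ln[tan(π/4+φ₂/2)/tan(π/4+φ₁/2)] = +0.2350;  Δφ = +0.1710 rad,  Δλ = +0.0785 rad
q = Δφ/Δψ = 0.7277
d = R·√(Δφ² + q²Δλ²) = 6369·0.18034 = 1149 km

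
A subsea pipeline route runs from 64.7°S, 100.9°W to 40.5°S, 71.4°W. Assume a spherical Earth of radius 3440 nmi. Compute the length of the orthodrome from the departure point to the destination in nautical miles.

cos σ = sin φ₁ sin φ₂ + cos φ₁ cos φ₂ cos Δλ
      = sin(-64.70°)sin(-40.50°) + cos(-64.70°)cos(-40.50°)cos(29.50°) = 0.8700
σ = 29.542° → d = Rσ = 3440·0.51561 = 1774 nmi

1774 nmi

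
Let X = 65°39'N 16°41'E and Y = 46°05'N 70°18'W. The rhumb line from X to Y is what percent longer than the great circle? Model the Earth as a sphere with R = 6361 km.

7.4%

Great circle: σ = 0.8348 rad → d_gc = Rσ = 5310.2 km
Rhumb: Δφ = -0.3415, Δλ = -1.5181, Δψ = -0.6253, q = Δφ/Δψ = 0.5462 → d_rh = R√(Δφ²+q²Δλ²) = 5704.2 km
Excess = (5704.2 − 5310.2) / 5310.2 = 394.0 / 5310.2 = 7.42% ≈ 7.4%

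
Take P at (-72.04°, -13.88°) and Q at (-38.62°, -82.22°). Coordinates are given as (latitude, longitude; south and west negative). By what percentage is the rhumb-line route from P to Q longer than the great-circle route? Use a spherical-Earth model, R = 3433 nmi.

Great circle: σ = 0.8194 rad → d_gc = Rσ = 2813.0 nmi
Rhumb: Δφ = +0.5833, Δλ = -1.1928, Δψ = +1.1132, q = Δφ/Δψ = 0.5240 → d_rh = R√(Δφ²+q²Δλ²) = 2934.8 nmi
Excess = (2934.8 − 2813.0) / 2813.0 = 121.8 / 2813.0 = 4.33% ≈ 4.3%

4.3%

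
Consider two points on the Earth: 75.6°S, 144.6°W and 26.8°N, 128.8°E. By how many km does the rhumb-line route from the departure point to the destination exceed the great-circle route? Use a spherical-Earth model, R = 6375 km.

Great circle: cos σ = sin φ₁ sin φ₂ + cos φ₁ cos φ₂ cos Δλ,  σ = 2.0082 rad → d_gc = 12802.0 km
Rhumb line: Δψ = +2.5547, q = Δφ/Δψ = 0.6996, d_rh = R√(Δφ²+q²Δλ²) = 13238.3 km
Excess = 13238.3 − 12802.0 = 436.3 ≈ 436 km

436 km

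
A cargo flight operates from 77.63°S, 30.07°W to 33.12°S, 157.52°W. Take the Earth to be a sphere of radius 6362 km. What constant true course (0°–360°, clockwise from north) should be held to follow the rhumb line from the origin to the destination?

305.9°

Δψ = ln[tan(π/4+φ₂/2)/tan(π/4+φ₁/2)] = +1.6090
Δλ = -2.2244 rad (taken the short way round)
course = atan2(Δλ, Δψ) = 305.88°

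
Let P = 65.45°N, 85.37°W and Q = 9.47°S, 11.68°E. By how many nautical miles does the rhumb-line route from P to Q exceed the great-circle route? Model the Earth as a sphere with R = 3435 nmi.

Great circle: cos σ = sin φ₁ sin φ₂ + cos φ₁ cos φ₂ cos Δλ,  σ = 1.7721 rad → d_gc = 6087.2 nmi
Rhumb line: Δψ = -1.6912, q = Δφ/Δψ = 0.7732, d_rh = R√(Δφ²+q²Δλ²) = 6357.0 nmi
Excess = 6357.0 − 6087.2 = 269.8 ≈ 270 nmi

270 nmi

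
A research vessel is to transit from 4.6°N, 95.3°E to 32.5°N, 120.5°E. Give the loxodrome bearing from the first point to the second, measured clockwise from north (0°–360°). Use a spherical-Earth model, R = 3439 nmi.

Δψ = ln[tan(π/4+φ₂/2)/tan(π/4+φ₁/2)] = +0.5200
Δλ = +0.4398 rad (taken the short way round)
course = atan2(Δλ, Δψ) = 40.23°

40.2°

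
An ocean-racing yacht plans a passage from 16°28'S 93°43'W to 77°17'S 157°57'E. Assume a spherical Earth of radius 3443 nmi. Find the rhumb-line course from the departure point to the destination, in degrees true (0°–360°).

224.8°

Meridional parts: M(φ₁)=-0.2914, M(φ₂)=-2.1943 → ΔM = -1.9029;  Δλ = -1.8908 rad
tan C = Δλ / ΔM = +0.9936 → C = 224.82°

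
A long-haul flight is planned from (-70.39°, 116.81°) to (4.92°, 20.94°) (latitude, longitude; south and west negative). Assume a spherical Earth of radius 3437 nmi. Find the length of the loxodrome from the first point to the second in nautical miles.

Rhumb course C = atan2(Δλ, Δψ) with Δψ = ln[tan(π/4+φ₂/2)/tan(π/4+φ₁/2)] = +1.8415, Δλ = -1.6732 → C = 317.74°
d = R·|Δφ| / |cos C| = 3437·1.31441 / 0.74011 = 6104 nmi

6104 nmi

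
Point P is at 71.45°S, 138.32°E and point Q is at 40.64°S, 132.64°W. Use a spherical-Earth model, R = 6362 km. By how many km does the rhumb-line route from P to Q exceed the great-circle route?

Great circle: cos σ = sin φ₁ sin φ₂ + cos φ₁ cos φ₂ cos Δλ,  σ = 0.9001 rad → d_gc = 5726.6 km
Rhumb line: Δψ = +1.0346, q = Δφ/Δψ = 0.5198, d_rh = R√(Δφ²+q²Δλ²) = 6173.5 km
Excess = 6173.5 − 5726.6 = 446.9 ≈ 447 km

447 km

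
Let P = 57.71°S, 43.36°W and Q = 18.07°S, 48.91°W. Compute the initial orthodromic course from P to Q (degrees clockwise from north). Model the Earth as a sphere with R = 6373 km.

N = sin Δλ·cos φ₂ = -0.0919;  D = cos φ₁ sin φ₂ − sin φ₁ cos φ₂ cos Δλ = +0.6342
initial course = atan2(N, D) = 351.75°

351.8°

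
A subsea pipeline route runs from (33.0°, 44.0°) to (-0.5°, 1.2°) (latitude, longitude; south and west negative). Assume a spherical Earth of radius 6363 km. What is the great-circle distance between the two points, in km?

cos σ = sin φ₁ sin φ₂ + cos φ₁ cos φ₂ cos Δλ
      = sin(33.00°)sin(-0.50°) + cos(33.00°)cos(-0.50°)cos(-42.80°) = 0.6106
σ = 52.368° → d = Rσ = 6363·0.91400 = 5816 km

5816 km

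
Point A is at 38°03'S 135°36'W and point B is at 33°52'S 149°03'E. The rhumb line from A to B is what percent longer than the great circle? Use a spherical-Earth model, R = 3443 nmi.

Great circle: σ = 1.0370 rad → d_gc = Rσ = 3570.25 nmi
Rhumb: Δφ = +0.0730, Δλ = -1.3151, Δψ = +0.0902, q = Δφ/Δψ = 0.8091 → d_rh = R√(Δφ²+q²Δλ²) = 3672.03 nmi
Excess = (3672.03 − 3570.25) / 3570.25 = 101.78 / 3570.25 = 2.851% ≈ 2.9%

2.9%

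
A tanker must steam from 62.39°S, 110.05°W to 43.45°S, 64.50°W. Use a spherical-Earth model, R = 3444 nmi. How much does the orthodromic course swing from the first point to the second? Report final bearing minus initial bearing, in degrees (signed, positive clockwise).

Initial bearing θ₁ = atan2(sin Δλ cos φ₂, cos φ₁ sin φ₂ − sin φ₁ cos φ₂ cos Δλ) = 75.73°
Final bearing θ₂ = (initial bearing from the destination back to the start) + 180° = 38.22°
Δθ = θ₂ − θ₁ = -37.5°

-37.5°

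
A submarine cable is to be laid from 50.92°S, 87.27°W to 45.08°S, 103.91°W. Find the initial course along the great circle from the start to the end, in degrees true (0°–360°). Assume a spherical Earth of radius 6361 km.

291.3°

θ = atan2( sin Δλ·cos φ₂ ,  cos φ₁ sin φ₂ − sin φ₁ cos φ₂ cos Δλ )
  = atan2(-0.2022, +0.0788) = 291.29°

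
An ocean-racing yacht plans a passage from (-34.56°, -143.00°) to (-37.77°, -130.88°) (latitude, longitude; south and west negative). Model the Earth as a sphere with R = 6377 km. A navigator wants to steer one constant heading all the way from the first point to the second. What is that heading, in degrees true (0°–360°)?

108.2°

Δψ = ln[tan(π/4+φ₂/2)/tan(π/4+φ₁/2)] = -0.0694
Δλ = +0.2115 rad (taken the short way round)
course = atan2(Δλ, Δψ) = 108.17°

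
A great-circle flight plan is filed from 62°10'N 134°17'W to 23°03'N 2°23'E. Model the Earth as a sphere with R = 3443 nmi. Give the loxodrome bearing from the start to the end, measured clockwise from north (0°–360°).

Δψ = ln[tan(π/4+φ₂/2)/tan(π/4+φ₁/2)] = -0.9816
Δλ = +2.3853 rad (taken the short way round)
course = atan2(Δλ, Δψ) = 112.37°

112.4°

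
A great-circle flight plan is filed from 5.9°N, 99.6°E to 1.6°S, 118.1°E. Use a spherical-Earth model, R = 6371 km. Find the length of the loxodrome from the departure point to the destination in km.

Δψ = ln[tan(π/4+φ₂/2)/tan(π/4+φ₁/2)] = -0.1311;  Δφ = -0.1309 rad,  Δλ = +0.3229 rad
q = Δφ/Δψ = 0.9986
d = R·√(Δφ² + q²Δλ²) = 6371·0.34799 = 2217 km

2217 km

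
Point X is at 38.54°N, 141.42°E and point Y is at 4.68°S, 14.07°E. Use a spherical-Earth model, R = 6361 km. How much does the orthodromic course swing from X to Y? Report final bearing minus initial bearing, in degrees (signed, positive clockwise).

-64.7°

At departure: θ₁ = atan2(sin Δλ cos φ₂, cos φ₁ sin φ₂ − sin φ₁ cos φ₂ cos Δλ) = 291.55°
At arrival: θ₂ = atan2(sin Δλ cos φ₁, −cos φ₂ sin φ₁ + sin φ₂ cos φ₁ cos Δλ) = 226.88°
Δθ = θ₂ − θ₁ = -64.7°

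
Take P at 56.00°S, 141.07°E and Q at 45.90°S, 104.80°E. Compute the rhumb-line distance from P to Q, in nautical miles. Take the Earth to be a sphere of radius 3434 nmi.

Δψ = ln[tan(π/4+φ₂/2)/tan(π/4+φ₁/2)] = +0.2813;  Δφ = +0.1763 rad,  Δλ = -0.6330 rad
q = Δφ/Δψ = 0.6267
d = R·√(Δφ² + q²Δλ²) = 3434·0.43411 = 1491 nmi

1491 nmi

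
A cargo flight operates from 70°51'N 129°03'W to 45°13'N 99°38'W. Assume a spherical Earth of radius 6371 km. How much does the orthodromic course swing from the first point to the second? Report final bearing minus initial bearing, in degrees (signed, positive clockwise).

Initial bearing θ₁ = atan2(sin Δλ cos φ₂, cos φ₁ sin φ₂ − sin φ₁ cos φ₂ cos Δλ) = 135.07°
Final bearing θ₂ = (initial bearing from the destination back to the start) + 180° = 160.80°
Δθ = θ₂ − θ₁ = +25.7°

+25.7°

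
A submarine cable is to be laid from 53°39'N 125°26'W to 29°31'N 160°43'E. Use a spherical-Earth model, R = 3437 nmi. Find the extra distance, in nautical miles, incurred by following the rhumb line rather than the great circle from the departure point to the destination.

Great circle: cos σ = sin φ₁ sin φ₂ + cos φ₁ cos φ₂ cos Δλ,  σ = 1.0000 rad → d_gc = 3437.1 nmi
Rhumb line: Δψ = -0.5742, q = Δφ/Δψ = 0.7335, d_rh = R√(Δφ²+q²Δλ²) = 3557.3 nmi
Excess = 3557.3 − 3437.1 = 120.2 ≈ 120 nmi

120 nmi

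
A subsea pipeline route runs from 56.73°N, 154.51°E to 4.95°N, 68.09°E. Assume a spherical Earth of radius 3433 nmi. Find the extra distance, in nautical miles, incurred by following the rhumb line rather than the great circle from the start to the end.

Great circle: cos σ = sin φ₁ sin φ₂ + cos φ₁ cos φ₂ cos Δλ,  σ = 1.4643 rad → d_gc = 5027.03 nmi
Rhumb line: Δψ = -1.1216, q = Δφ/Δψ = 0.8058, d_rh = R√(Δφ²+q²Δλ²) = 5199.47 nmi
Excess = 5199.47 − 5027.03 = 172.44 ≈ 172 nmi

172 nmi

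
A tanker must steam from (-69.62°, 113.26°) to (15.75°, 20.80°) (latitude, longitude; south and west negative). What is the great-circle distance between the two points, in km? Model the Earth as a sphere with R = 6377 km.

11753 km

cos σ = sin φ₁ sin φ₂ + cos φ₁ cos φ₂ cos Δλ
      = sin(-69.62°)sin(15.75°) + cos(-69.62°)cos(15.75°)cos(-92.46°) = -0.2688
σ = 105.595° → d = Rσ = 6377·1.84298 = 11753 km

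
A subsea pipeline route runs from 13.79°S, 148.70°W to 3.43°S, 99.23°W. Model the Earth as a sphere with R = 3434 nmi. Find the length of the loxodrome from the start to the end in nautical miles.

2992 nmi

Δψ = ln[tan(π/4+φ₂/2)/tan(π/4+φ₁/2)] = +0.1831;  Δφ = +0.1808 rad,  Δλ = +0.8634 rad
q = Δφ/Δψ = 0.9873
d = R·√(Δφ² + q²Δλ²) = 3434·0.87143 = 2992 nmi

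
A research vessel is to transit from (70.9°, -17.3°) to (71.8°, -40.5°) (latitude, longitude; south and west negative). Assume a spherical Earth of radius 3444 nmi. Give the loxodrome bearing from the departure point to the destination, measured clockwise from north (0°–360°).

276.9°

Meridional parts: M(φ₁)=+1.7824, M(φ₂)=+1.8315 → ΔM = +0.0491;  Δλ = -0.4049 rad
tan C = Δλ / ΔM = -8.2418 → C = 276.92°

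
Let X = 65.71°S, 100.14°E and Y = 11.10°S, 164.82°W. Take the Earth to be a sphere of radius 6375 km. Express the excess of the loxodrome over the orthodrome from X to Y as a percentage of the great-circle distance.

6.0%

Great circle: σ = 1.4303 rad → d_gc = Rσ = 9118.3 km
Rhumb: Δφ = +0.9531, Δλ = +1.6588, Δψ = +1.3412, q = Δφ/Δψ = 0.7106 → d_rh = R√(Δφ²+q²Δλ²) = 9663.9 km
Excess = (9663.9 − 9118.3) / 9118.3 = 545.6 / 9118.3 = 5.98% ≈ 6.0%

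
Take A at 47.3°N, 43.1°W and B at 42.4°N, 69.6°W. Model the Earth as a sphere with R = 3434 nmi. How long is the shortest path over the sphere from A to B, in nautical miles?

cos σ = sin φ₁ sin φ₂ + cos φ₁ cos φ₂ cos Δλ
      = sin(47.30°)sin(42.40°) + cos(47.30°)cos(42.40°)cos(-26.50°) = 0.9437
σ = 19.312° → d = Rσ = 3434·0.33706 = 1157 nmi

1157 nmi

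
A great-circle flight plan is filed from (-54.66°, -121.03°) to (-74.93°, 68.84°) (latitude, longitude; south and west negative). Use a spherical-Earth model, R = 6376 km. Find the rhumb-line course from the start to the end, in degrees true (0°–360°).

253.5°

Meridional parts: M(φ₁)=-1.1439, M(φ₂)=-2.0229 → ΔM = -0.8789;  Δλ = -2.9693 rad
tan C = Δλ / ΔM = +3.3783 → C = 253.51°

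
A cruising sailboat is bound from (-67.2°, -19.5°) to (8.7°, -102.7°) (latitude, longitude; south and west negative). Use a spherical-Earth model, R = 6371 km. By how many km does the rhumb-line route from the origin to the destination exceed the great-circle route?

349 km

Great circle: cos σ = sin φ₁ sin φ₂ + cos φ₁ cos φ₂ cos Δλ,  σ = 1.6650 rad → d_gc = 10607.86 km
Rhumb line: Δψ = +1.7537, q = Δφ/Δψ = 0.7554, d_rh = R√(Δφ²+q²Δλ²) = 10957.35 km
Excess = 10957.35 − 10607.86 = 349.49 ≈ 349 km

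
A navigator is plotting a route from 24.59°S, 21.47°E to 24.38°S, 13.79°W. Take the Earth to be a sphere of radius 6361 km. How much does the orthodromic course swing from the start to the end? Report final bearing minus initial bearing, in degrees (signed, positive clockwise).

+15.0°

At departure: θ₁ = atan2(sin Δλ cos φ₂, cos φ₁ sin φ₂ − sin φ₁ cos φ₂ cos Δλ) = 262.86°
At arrival: θ₂ = atan2(sin Δλ cos φ₁, −cos φ₂ sin φ₁ + sin φ₂ cos φ₁ cos Δλ) = 277.87°
Δθ = θ₂ − θ₁ = +15.0°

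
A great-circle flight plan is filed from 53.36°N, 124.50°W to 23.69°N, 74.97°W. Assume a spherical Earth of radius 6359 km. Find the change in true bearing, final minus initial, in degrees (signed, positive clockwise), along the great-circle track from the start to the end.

+33.1°

At departure: θ₁ = atan2(sin Δλ cos φ₂, cos φ₁ sin φ₂ − sin φ₁ cos φ₂ cos Δλ) = 108.80°
At arrival: θ₂ = atan2(sin Δλ cos φ₁, −cos φ₂ sin φ₁ + sin φ₂ cos φ₁ cos Δλ) = 141.91°
Δθ = θ₂ − θ₁ = +33.1°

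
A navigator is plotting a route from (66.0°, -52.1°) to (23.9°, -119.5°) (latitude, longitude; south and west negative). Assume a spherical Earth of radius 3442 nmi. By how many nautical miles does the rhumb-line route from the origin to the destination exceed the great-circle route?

117 nmi

Great circle: cos σ = sin φ₁ sin φ₂ + cos φ₁ cos φ₂ cos Δλ,  σ = 1.0321 rad → d_gc = 3552.5 nmi
Rhumb line: Δψ = -1.1188, q = Δφ/Δψ = 0.6568, d_rh = R√(Δφ²+q²Δλ²) = 3669.9 nmi
Excess = 3669.9 − 3552.5 = 117.4 ≈ 117 nmi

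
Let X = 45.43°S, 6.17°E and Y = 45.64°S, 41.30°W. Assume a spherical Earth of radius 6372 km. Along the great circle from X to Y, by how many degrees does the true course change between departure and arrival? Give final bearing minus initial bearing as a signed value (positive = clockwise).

+34.8°

At departure: θ₁ = atan2(sin Δλ cos φ₂, cos φ₁ sin φ₂ − sin φ₁ cos φ₂ cos Δλ) = 252.24°
At arrival: θ₂ = atan2(sin Δλ cos φ₁, −cos φ₂ sin φ₁ + sin φ₂ cos φ₁ cos Δλ) = 287.08°
Δθ = θ₂ − θ₁ = +34.8°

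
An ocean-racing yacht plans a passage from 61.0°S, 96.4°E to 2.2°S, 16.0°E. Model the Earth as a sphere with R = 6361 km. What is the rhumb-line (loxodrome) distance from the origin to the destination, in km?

9551 km

Δψ = ln[tan(π/4+φ₂/2)/tan(π/4+φ₁/2)] = +1.3140;  Δφ = +1.0263 rad,  Δλ = -1.4032 rad
q = Δφ/Δψ = 0.7810
d = R·√(Δφ² + q²Δλ²) = 6361·1.50144 = 9551 km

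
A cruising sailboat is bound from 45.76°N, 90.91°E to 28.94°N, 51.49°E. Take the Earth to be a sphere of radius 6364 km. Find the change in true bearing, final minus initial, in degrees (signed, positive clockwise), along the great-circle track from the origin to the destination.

At departure: θ₁ = atan2(sin Δλ cos φ₂, cos φ₁ sin φ₂ − sin φ₁ cos φ₂ cos Δλ) = 255.21°
At arrival: θ₂ = atan2(sin Δλ cos φ₁, −cos φ₂ sin φ₁ + sin φ₂ cos φ₁ cos Δλ) = 230.43°
Δθ = θ₂ − θ₁ = -24.8°

-24.8°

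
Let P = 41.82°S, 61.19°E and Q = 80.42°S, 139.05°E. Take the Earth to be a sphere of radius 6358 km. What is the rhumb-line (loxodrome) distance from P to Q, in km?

Δψ = ln[tan(π/4+φ₂/2)/tan(π/4+φ₁/2)] = -1.6744;  Δφ = -0.6737 rad,  Δλ = +1.3589 rad
q = Δφ/Δψ = 0.4023
d = R·√(Δφ² + q²Δλ²) = 6358·0.86765 = 5516 km

5516 km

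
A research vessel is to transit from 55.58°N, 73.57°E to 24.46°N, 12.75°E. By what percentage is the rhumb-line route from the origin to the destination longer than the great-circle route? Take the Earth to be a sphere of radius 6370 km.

Great circle: σ = 0.9367 rad → d_gc = Rσ = 5967.0 km
Rhumb: Δφ = -0.5431, Δλ = -1.0615, Δψ = -0.7315, q = Δφ/Δψ = 0.7425 → d_rh = R√(Δφ²+q²Δλ²) = 6097.3 km
Excess = (6097.3 − 5967.0) / 5967.0 = 130.3 / 5967.0 = 2.18% ≈ 2.2%

2.2%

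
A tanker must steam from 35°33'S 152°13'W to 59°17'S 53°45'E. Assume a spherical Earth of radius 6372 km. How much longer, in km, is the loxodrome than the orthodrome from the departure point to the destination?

2407 km

Great circle: cos σ = sin φ₁ sin φ₂ + cos φ₁ cos φ₂ cos Δλ,  σ = 1.4442 rad → d_gc = 9202.7 km
Rhumb line: Δψ = -0.6276, q = Δφ/Δψ = 0.6600, d_rh = R√(Δφ²+q²Δλ²) = 11610.1 km
Excess = 11610.1 − 9202.7 = 2407.4 ≈ 2407 km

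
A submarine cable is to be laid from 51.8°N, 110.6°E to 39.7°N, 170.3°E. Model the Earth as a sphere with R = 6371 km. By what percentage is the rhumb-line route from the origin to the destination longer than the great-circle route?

Great circle: σ = 0.7347 rad → d_gc = Rσ = 4680.7 km
Rhumb: Δφ = -0.2112, Δλ = +1.0420, Δψ = -0.3044, q = Δφ/Δψ = 0.6937 → d_rh = R√(Δφ²+q²Δλ²) = 4797.8 km
Excess = (4797.8 − 4680.7) / 4680.7 = 117.1 / 4680.7 = 2.50% ≈ 2.5%

2.5%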